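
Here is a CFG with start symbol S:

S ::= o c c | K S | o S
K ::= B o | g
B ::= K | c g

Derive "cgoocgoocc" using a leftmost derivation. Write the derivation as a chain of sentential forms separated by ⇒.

S ⇒ KS ⇒ BoS ⇒ cgoS ⇒ cgooS ⇒ cgooKS ⇒ cgooBoS ⇒ cgoocgoS ⇒ cgoocgoocc

S ⇒ KS   [S ::= K S]
KS ⇒ BoS   [K ::= B o]
BoS ⇒ cgoS   [B ::= c g]
cgoS ⇒ cgooS   [S ::= o S]
cgooS ⇒ cgooKS   [S ::= K S]
cgooKS ⇒ cgooBoS   [K ::= B o]
cgooBoS ⇒ cgoocgoS   [B ::= c g]
cgoocgoS ⇒ cgoocgoocc   [S ::= o c c]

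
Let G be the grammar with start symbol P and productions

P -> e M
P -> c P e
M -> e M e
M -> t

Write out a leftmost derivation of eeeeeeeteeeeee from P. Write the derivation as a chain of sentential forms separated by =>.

P => eM => eeMe => eeeMee => eeeeMeee => eeeeeMeeee => eeeeeeMeeeee => eeeeeeeMeeeeee => eeeeeeeteeeeee

P => eM   [P -> e M]
eM => eeMe   [M -> e M e]
eeMe => eeeMee   [M -> e M e]
eeeMee => eeeeMeee   [M -> e M e]
eeeeMeee => eeeeeMeeee   [M -> e M e]
eeeeeMeeee => eeeeeeMeeeee   [M -> e M e]
eeeeeeMeeeee => eeeeeeeMeeeeee   [M -> e M e]
eeeeeeeMeeeeee => eeeeeeeteeeeee   [M -> t]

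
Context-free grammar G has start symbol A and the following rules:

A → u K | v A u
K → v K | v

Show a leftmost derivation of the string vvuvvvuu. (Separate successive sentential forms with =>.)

A => vAu   [A → v A u]
vAu => vvAuu   [A → v A u]
vvAuu => vvuKuu   [A → u K]
vvuKuu => vvuvKuu   [K → v K]
vvuvKuu => vvuvvKuu   [K → v K]
vvuvvKuu => vvuvvvuu   [K → v]

A => vAu => vvAuu => vvuKuu => vvuvKuu => vvuvvKuu => vvuvvvuu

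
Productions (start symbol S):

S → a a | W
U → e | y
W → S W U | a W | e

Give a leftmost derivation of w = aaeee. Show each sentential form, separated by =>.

S=>W=>aW=>aaW=>aaSWU=>aaWWU=>aaeWU=>aaeeU=>aaeee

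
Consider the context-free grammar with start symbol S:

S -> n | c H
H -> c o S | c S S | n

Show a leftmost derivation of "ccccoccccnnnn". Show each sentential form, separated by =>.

S => cH => ccSS => cccHS => ccccoSS => ccccocHS => ccccoccSSS => ccccocccHSS => ccccoccccSSSS => ccccoccccnSSS => ccccoccccnnSS => ccccoccccnnnS => ccccoccccnnnn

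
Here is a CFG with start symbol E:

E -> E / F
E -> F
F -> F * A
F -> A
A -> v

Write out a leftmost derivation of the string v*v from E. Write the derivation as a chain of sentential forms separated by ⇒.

E ⇒ F   [E -> F]
F ⇒ F*A   [F -> F * A]
F*A ⇒ A*A   [F -> A]
A*A ⇒ v*A   [A -> v]
v*A ⇒ v*v   [A -> v]

E⇒F⇒F*A⇒A*A⇒v*A⇒v*v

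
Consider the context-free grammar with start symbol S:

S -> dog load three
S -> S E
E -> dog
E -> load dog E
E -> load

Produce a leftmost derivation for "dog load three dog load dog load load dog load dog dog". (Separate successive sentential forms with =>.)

S => S E   [S -> S E]
S E => S E E   [S -> S E]
S E E => S E E E   [S -> S E]
S E E E => dog load three E E E   [S -> dog load three]
dog load three E E E => dog load three dog E E   [E -> dog]
dog load three dog E E => dog load three dog load dog E E   [E -> load dog E]
dog load three dog load dog E E => dog load three dog load dog load E   [E -> load]
dog load three dog load dog load E => dog load three dog load dog load load dog E   [E -> load dog E]
dog load three dog load dog load load dog E => dog load three dog load dog load load dog load dog E   [E -> load dog E]
dog load three dog load dog load load dog load dog E => dog load three dog load dog load load dog load dog dog   [E -> dog]

S => S E => S E E => S E E E => dog load three E E E => dog load three dog E E => dog load three dog load dog E E => dog load three dog load dog load E => dog load three dog load dog load load dog E => dog load three dog load dog load load dog load dog E => dog load three dog load dog load load dog load dog dog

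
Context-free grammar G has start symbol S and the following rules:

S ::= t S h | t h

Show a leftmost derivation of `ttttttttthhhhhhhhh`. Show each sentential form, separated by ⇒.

S ⇒ tSh ⇒ ttShh ⇒ tttShhh ⇒ ttttShhhh ⇒ tttttShhhhh ⇒ ttttttShhhhhh ⇒ tttttttShhhhhhh ⇒ ttttttttShhhhhhhh ⇒ ttttttttthhhhhhhhh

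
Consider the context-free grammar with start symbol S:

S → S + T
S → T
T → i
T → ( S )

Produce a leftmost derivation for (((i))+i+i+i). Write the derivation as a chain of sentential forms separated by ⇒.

S⇒T⇒(S)⇒(S+T)⇒(S+T+T)⇒(S+T+T+T)⇒(T+T+T+T)⇒((S)+T+T+T)⇒((T)+T+T+T)⇒(((S))+T+T+T)⇒(((T))+T+T+T)⇒(((i))+T+T+T)⇒(((i))+i+T+T)⇒(((i))+i+i+T)⇒(((i))+i+i+i)

S ⇒ T   [S → T]
T ⇒ (S)   [T → ( S )]
(S) ⇒ (S+T)   [S → S + T]
(S+T) ⇒ (S+T+T)   [S → S + T]
(S+T+T) ⇒ (S+T+T+T)   [S → S + T]
(S+T+T+T) ⇒ (T+T+T+T)   [S → T]
(T+T+T+T) ⇒ ((S)+T+T+T)   [T → ( S )]
((S)+T+T+T) ⇒ ((T)+T+T+T)   [S → T]
((T)+T+T+T) ⇒ (((S))+T+T+T)   [T → ( S )]
(((S))+T+T+T) ⇒ (((T))+T+T+T)   [S → T]
(((T))+T+T+T) ⇒ (((i))+T+T+T)   [T → i]
(((i))+T+T+T) ⇒ (((i))+i+T+T)   [T → i]
(((i))+i+T+T) ⇒ (((i))+i+i+T)   [T → i]
(((i))+i+i+T) ⇒ (((i))+i+i+i)   [T → i]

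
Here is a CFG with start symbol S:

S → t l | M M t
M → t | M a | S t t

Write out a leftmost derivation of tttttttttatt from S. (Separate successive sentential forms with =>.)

S=>MMt=>MaMt=>SttaMt=>MMtttaMt=>SttMtttaMt=>MMtttMtttaMt=>tMtttMtttaMt=>tttttMtttaMt=>tttttttttaMt=>tttttttttatt

S => MMt   [S → M M t]
MMt => MaMt   [M → M a]
MaMt => SttaMt   [M → S t t]
SttaMt => MMtttaMt   [S → M M t]
MMtttaMt => SttMtttaMt   [M → S t t]
SttMtttaMt => MMtttMtttaMt   [S → M M t]
MMtttMtttaMt => tMtttMtttaMt   [M → t]
tMtttMtttaMt => tttttMtttaMt   [M → t]
tttttMtttaMt => tttttttttaMt   [M → t]
tttttttttaMt => tttttttttatt   [M → t]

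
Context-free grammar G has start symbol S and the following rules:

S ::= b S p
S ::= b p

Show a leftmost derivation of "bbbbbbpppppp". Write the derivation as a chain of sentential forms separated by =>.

S => bSp   [S ::= b S p]
bSp => bbSpp   [S ::= b S p]
bbSpp => bbbSppp   [S ::= b S p]
bbbSppp => bbbbSpppp   [S ::= b S p]
bbbbSpppp => bbbbbSppppp   [S ::= b S p]
bbbbbSppppp => bbbbbbpppppp   [S ::= b p]

S=>bSp=>bbSpp=>bbbSppp=>bbbbSpppp=>bbbbbSppppp=>bbbbbbpppppp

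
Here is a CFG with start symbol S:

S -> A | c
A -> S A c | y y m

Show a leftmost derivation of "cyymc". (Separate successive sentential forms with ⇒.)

S ⇒ A   [S -> A]
A ⇒ SAc   [A -> S A c]
SAc ⇒ cAc   [S -> c]
cAc ⇒ cyymc   [A -> y y m]

S⇒A⇒SAc⇒cAc⇒cyymc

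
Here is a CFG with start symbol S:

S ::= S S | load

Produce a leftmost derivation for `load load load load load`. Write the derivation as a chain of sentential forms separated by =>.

S => S S => load S => load S S => load S S S => load S S S S => load load S S S => load load load S S => load load load load S => load load load load load

S => S S   [S ::= S S]
S S => load S   [S ::= load]
load S => load S S   [S ::= S S]
load S S => load S S S   [S ::= S S]
load S S S => load S S S S   [S ::= S S]
load S S S S => load load S S S   [S ::= load]
load load S S S => load load load S S   [S ::= load]
load load load S S => load load load load S   [S ::= load]
load load load load S => load load load load load   [S ::= load]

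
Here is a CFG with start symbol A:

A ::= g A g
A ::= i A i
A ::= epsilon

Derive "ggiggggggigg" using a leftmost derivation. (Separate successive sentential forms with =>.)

A=>gAg=>ggAgg=>ggiAigg=>ggigAgigg=>ggiggAggigg=>ggigggAgggigg=>ggiggggggigg

A => gAg   [A ::= g A g]
gAg => ggAgg   [A ::= g A g]
ggAgg => ggiAigg   [A ::= i A i]
ggiAigg => ggigAgigg   [A ::= g A g]
ggigAgigg => ggiggAggigg   [A ::= g A g]
ggiggAggigg => ggigggAgggigg   [A ::= g A g]
ggigggAgggigg => ggiggggggigg   [A ::= epsilon]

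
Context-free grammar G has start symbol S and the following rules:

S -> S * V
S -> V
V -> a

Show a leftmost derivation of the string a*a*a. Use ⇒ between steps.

S ⇒ S*V ⇒ S*V*V ⇒ V*V*V ⇒ a*V*V ⇒ a*a*V ⇒ a*a*a

S ⇒ S*V   [S -> S * V]
S*V ⇒ S*V*V   [S -> S * V]
S*V*V ⇒ V*V*V   [S -> V]
V*V*V ⇒ a*V*V   [V -> a]
a*V*V ⇒ a*a*V   [V -> a]
a*a*V ⇒ a*a*a   [V -> a]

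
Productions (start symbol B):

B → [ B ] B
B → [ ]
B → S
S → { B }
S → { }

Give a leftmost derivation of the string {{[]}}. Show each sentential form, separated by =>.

B => S => {B} => {S} => {{B}} => {{[]}}

B => S   [B → S]
S => {B}   [S → { B }]
{B} => {S}   [B → S]
{S} => {{B}}   [S → { B }]
{{B}} => {{[]}}   [B → [ ]]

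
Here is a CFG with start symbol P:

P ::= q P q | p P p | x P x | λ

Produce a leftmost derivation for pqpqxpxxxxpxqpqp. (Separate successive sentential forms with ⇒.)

P ⇒ pPp ⇒ pqPqp ⇒ pqpPpqp ⇒ pqpqPqpqp ⇒ pqpqxPxqpqp ⇒ pqpqxpPpxqpqp ⇒ pqpqxpxPxpxqpqp ⇒ pqpqxpxxPxxpxqpqp ⇒ pqpqxpxxxxpxqpqp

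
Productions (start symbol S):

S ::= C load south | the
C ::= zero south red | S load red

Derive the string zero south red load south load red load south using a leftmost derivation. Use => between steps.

S => C load south => S load red load south => C load south load red load south => zero south red load south load red load south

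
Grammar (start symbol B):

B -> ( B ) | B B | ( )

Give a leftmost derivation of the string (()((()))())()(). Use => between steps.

B=>BB=>BBB=>(B)BB=>(BB)BB=>(()B)BB=>(()BB)BB=>(()(B)B)BB=>(()((B))B)BB=>(()((()))B)BB=>(()((()))())BB=>(()((()))())()B=>(()((()))())()()

B => BB   [B -> B B]
BB => BBB   [B -> B B]
BBB => (B)BB   [B -> ( B )]
(B)BB => (BB)BB   [B -> B B]
(BB)BB => (()B)BB   [B -> ( )]
(()B)BB => (()BB)BB   [B -> B B]
(()BB)BB => (()(B)B)BB   [B -> ( B )]
(()(B)B)BB => (()((B))B)BB   [B -> ( B )]
(()((B))B)BB => (()((()))B)BB   [B -> ( )]
(()((()))B)BB => (()((()))())BB   [B -> ( )]
(()((()))())BB => (()((()))())()B   [B -> ( )]
(()((()))())()B => (()((()))())()()   [B -> ( )]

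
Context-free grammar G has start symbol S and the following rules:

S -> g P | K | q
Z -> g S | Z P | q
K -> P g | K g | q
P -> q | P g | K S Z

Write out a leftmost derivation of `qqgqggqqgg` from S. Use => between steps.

S => K => Pg => Pgg => KSZgg => KgSZgg => PggSZgg => KSZggSZgg => qSZggSZgg => qKZggSZgg => qKgZggSZgg => qqgZggSZgg => qqgqggSZgg => qqgqggqZgg => qqgqggqqgg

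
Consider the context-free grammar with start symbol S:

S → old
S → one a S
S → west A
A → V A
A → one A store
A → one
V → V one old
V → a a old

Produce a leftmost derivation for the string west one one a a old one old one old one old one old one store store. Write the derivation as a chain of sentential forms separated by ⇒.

S ⇒ west A ⇒ west one A store ⇒ west one one A store store ⇒ west one one V A store store ⇒ west one one V one old A store store ⇒ west one one V one old one old A store store ⇒ west one one V one old one old one old A store store ⇒ west one one V one old one old one old one old A store store ⇒ west one one a a old one old one old one old one old A store store ⇒ west one one a a old one old one old one old one old one store store

S ⇒ west A   [S → west A]
west A ⇒ west one A store   [A → one A store]
west one A store ⇒ west one one A store store   [A → one A store]
west one one A store store ⇒ west one one V A store store   [A → V A]
west one one V A store store ⇒ west one one V one old A store store   [V → V one old]
west one one V one old A store store ⇒ west one one V one old one old A store store   [V → V one old]
west one one V one old one old A store store ⇒ west one one V one old one old one old A store store   [V → V one old]
west one one V one old one old one old A store store ⇒ west one one V one old one old one old one old A store store   [V → V one old]
west one one V one old one old one old one old A store store ⇒ west one one a a old one old one old one old one old A store store   [V → a a old]
west one one a a old one old one old one old one old A store store ⇒ west one one a a old one old one old one old one old one store store   [A → one]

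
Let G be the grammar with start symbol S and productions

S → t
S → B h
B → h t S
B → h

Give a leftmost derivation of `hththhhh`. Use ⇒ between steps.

S⇒Bh⇒htSh⇒htBhh⇒hthtShh⇒hthtBhhh⇒hththhhh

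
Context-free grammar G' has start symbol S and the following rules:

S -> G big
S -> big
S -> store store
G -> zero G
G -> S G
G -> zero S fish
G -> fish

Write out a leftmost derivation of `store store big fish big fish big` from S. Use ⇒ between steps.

S ⇒ G big   [S -> G big]
G big ⇒ S G big   [G -> S G]
S G big ⇒ G big G big   [S -> G big]
G big G big ⇒ S G big G big   [G -> S G]
S G big G big ⇒ store store G big G big   [S -> store store]
store store G big G big ⇒ store store S G big G big   [G -> S G]
store store S G big G big ⇒ store store big G big G big   [S -> big]
store store big G big G big ⇒ store store big fish big G big   [G -> fish]
store store big fish big G big ⇒ store store big fish big fish big   [G -> fish]

S ⇒ G big ⇒ S G big ⇒ G big G big ⇒ S G big G big ⇒ store store G big G big ⇒ store store S G big G big ⇒ store store big G big G big ⇒ store store big fish big G big ⇒ store store big fish big fish big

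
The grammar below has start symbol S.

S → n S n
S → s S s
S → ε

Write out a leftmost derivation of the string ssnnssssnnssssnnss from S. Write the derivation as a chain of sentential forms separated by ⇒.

S⇒sSs⇒ssSss⇒ssnSnss⇒ssnnSnnss⇒ssnnsSsnnss⇒ssnnssSssnnss⇒ssnnsssSsssnnss⇒ssnnssssSssssnnss⇒ssnnssssnSnssssnnss⇒ssnnssssnnssssnnss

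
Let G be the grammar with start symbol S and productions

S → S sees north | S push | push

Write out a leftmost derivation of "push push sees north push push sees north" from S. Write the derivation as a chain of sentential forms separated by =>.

S => S sees north => S push sees north => S push push sees north => S sees north push push sees north => S push sees north push push sees north => push push sees north push push sees north

S => S sees north   [S → S sees north]
S sees north => S push sees north   [S → S push]
S push sees north => S push push sees north   [S → S push]
S push push sees north => S sees north push push sees north   [S → S sees north]
S sees north push push sees north => S push sees north push push sees north   [S → S push]
S push sees north push push sees north => push push sees north push push sees north   [S → push]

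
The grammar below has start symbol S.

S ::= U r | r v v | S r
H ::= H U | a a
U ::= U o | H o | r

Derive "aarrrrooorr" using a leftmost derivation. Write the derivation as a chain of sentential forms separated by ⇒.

S ⇒ Sr ⇒ Urr ⇒ Uorr ⇒ Uoorr ⇒ Hooorr ⇒ HUooorr ⇒ HUUooorr ⇒ HUUUooorr ⇒ HUUUUooorr ⇒ aaUUUUooorr ⇒ aarUUUooorr ⇒ aarrUUooorr ⇒ aarrrUooorr ⇒ aarrrrooorr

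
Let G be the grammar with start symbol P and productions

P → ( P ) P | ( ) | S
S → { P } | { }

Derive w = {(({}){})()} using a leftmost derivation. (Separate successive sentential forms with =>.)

P => S   [P → S]
S => {P}   [S → { P }]
{P} => {(P)P}   [P → ( P ) P]
{(P)P} => {((P)P)P}   [P → ( P ) P]
{((P)P)P} => {((S)P)P}   [P → S]
{((S)P)P} => {(({})P)P}   [S → { }]
{(({})P)P} => {(({})S)P}   [P → S]
{(({})S)P} => {(({}){})P}   [S → { }]
{(({}){})P} => {(({}){})()}   [P → ( )]

P=>S=>{P}=>{(P)P}=>{((P)P)P}=>{((S)P)P}=>{(({})P)P}=>{(({})S)P}=>{(({}){})P}=>{(({}){})()}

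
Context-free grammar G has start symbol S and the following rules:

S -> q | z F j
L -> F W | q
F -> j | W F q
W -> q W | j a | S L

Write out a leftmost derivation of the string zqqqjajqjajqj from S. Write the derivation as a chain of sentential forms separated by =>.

S=>zFj=>zWFqj=>zSLFqj=>zqLFqj=>zqFWFqj=>zqWFqWFqj=>zqqWFqWFqj=>zqqqWFqWFqj=>zqqqjaFqWFqj=>zqqqjajqWFqj=>zqqqjajqjaFqj=>zqqqjajqjajqj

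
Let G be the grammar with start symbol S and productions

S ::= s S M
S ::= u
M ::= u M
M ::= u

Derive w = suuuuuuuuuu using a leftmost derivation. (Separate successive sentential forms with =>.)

S => sSM => suM => suuM => suuuM => suuuuM => suuuuuM => suuuuuuM => suuuuuuuM => suuuuuuuuM => suuuuuuuuuM => suuuuuuuuuu

S => sSM   [S ::= s S M]
sSM => suM   [S ::= u]
suM => suuM   [M ::= u M]
suuM => suuuM   [M ::= u M]
suuuM => suuuuM   [M ::= u M]
suuuuM => suuuuuM   [M ::= u M]
suuuuuM => suuuuuuM   [M ::= u M]
suuuuuuM => suuuuuuuM   [M ::= u M]
suuuuuuuM => suuuuuuuuM   [M ::= u M]
suuuuuuuuM => suuuuuuuuuM   [M ::= u M]
suuuuuuuuuM => suuuuuuuuuu   [M ::= u]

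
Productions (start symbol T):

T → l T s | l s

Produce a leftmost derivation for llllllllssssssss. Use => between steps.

T=>lTs=>llTss=>lllTsss=>llllTssss=>lllllTsssss=>llllllTssssss=>lllllllTsssssss=>llllllllssssssss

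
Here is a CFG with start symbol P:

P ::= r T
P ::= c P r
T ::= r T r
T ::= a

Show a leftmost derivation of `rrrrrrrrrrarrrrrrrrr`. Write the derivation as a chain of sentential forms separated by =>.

P => rT => rrTr => rrrTrr => rrrrTrrr => rrrrrTrrrr => rrrrrrTrrrrr => rrrrrrrTrrrrrr => rrrrrrrrTrrrrrrr => rrrrrrrrrTrrrrrrrr => rrrrrrrrrrTrrrrrrrrr => rrrrrrrrrrarrrrrrrrr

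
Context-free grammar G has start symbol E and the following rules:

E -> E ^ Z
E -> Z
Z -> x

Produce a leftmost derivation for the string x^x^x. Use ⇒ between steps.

E ⇒ E^Z   [E -> E ^ Z]
E^Z ⇒ E^Z^Z   [E -> E ^ Z]
E^Z^Z ⇒ Z^Z^Z   [E -> Z]
Z^Z^Z ⇒ x^Z^Z   [Z -> x]
x^Z^Z ⇒ x^x^Z   [Z -> x]
x^x^Z ⇒ x^x^x   [Z -> x]

E⇒E^Z⇒E^Z^Z⇒Z^Z^Z⇒x^Z^Z⇒x^x^Z⇒x^x^x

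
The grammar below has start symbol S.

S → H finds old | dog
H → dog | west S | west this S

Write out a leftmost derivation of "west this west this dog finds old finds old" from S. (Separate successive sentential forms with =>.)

S => H finds old => west this S finds old => west this H finds old finds old => west this west this S finds old finds old => west this west this dog finds old finds old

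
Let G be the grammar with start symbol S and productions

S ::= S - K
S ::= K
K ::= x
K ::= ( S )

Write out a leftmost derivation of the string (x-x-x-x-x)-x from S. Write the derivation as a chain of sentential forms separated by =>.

S=>S-K=>K-K=>(S)-K=>(S-K)-K=>(S-K-K)-K=>(S-K-K-K)-K=>(S-K-K-K-K)-K=>(K-K-K-K-K)-K=>(x-K-K-K-K)-K=>(x-x-K-K-K)-K=>(x-x-x-K-K)-K=>(x-x-x-x-K)-K=>(x-x-x-x-x)-K=>(x-x-x-x-x)-x

S => S-K   [S ::= S - K]
S-K => K-K   [S ::= K]
K-K => (S)-K   [K ::= ( S )]
(S)-K => (S-K)-K   [S ::= S - K]
(S-K)-K => (S-K-K)-K   [S ::= S - K]
(S-K-K)-K => (S-K-K-K)-K   [S ::= S - K]
(S-K-K-K)-K => (S-K-K-K-K)-K   [S ::= S - K]
(S-K-K-K-K)-K => (K-K-K-K-K)-K   [S ::= K]
(K-K-K-K-K)-K => (x-K-K-K-K)-K   [K ::= x]
(x-K-K-K-K)-K => (x-x-K-K-K)-K   [K ::= x]
(x-x-K-K-K)-K => (x-x-x-K-K)-K   [K ::= x]
(x-x-x-K-K)-K => (x-x-x-x-K)-K   [K ::= x]
(x-x-x-x-K)-K => (x-x-x-x-x)-K   [K ::= x]
(x-x-x-x-x)-K => (x-x-x-x-x)-x   [K ::= x]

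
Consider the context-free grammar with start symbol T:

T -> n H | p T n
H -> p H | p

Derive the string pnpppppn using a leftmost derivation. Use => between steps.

T => pTn   [T -> p T n]
pTn => pnHn   [T -> n H]
pnHn => pnpHn   [H -> p H]
pnpHn => pnppHn   [H -> p H]
pnppHn => pnpppHn   [H -> p H]
pnpppHn => pnppppHn   [H -> p H]
pnppppHn => pnpppppn   [H -> p]

T => pTn => pnHn => pnpHn => pnppHn => pnpppHn => pnppppHn => pnpppppn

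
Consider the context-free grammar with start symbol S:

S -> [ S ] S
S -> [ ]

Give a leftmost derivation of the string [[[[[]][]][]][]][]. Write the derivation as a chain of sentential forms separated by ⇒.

S ⇒ [S]S ⇒ [[S]S]S ⇒ [[[S]S]S]S ⇒ [[[[S]S]S]S]S ⇒ [[[[[]]S]S]S]S ⇒ [[[[[]][]]S]S]S ⇒ [[[[[]][]][]]S]S ⇒ [[[[[]][]][]][]]S ⇒ [[[[[]][]][]][]][]

S ⇒ [S]S   [S -> [ S ] S]
[S]S ⇒ [[S]S]S   [S -> [ S ] S]
[[S]S]S ⇒ [[[S]S]S]S   [S -> [ S ] S]
[[[S]S]S]S ⇒ [[[[S]S]S]S]S   [S -> [ S ] S]
[[[[S]S]S]S]S ⇒ [[[[[]]S]S]S]S   [S -> [ ]]
[[[[[]]S]S]S]S ⇒ [[[[[]][]]S]S]S   [S -> [ ]]
[[[[[]][]]S]S]S ⇒ [[[[[]][]][]]S]S   [S -> [ ]]
[[[[[]][]][]]S]S ⇒ [[[[[]][]][]][]]S   [S -> [ ]]
[[[[[]][]][]][]]S ⇒ [[[[[]][]][]][]][]   [S -> [ ]]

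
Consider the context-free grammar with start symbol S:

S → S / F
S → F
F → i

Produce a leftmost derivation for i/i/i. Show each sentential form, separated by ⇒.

S ⇒ S/F   [S → S / F]
S/F ⇒ S/F/F   [S → S / F]
S/F/F ⇒ F/F/F   [S → F]
F/F/F ⇒ i/F/F   [F → i]
i/F/F ⇒ i/i/F   [F → i]
i/i/F ⇒ i/i/i   [F → i]

S ⇒ S/F ⇒ S/F/F ⇒ F/F/F ⇒ i/F/F ⇒ i/i/F ⇒ i/i/i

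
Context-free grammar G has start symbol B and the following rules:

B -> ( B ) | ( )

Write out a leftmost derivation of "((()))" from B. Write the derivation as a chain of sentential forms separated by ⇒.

B ⇒ (B)   [B -> ( B )]
(B) ⇒ ((B))   [B -> ( B )]
((B)) ⇒ ((()))   [B -> ( )]

B ⇒ (B) ⇒ ((B)) ⇒ ((()))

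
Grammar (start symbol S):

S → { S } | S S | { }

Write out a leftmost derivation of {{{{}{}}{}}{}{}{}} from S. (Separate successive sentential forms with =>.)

S => {S} => {SS} => {SSS} => {SSSS} => {{S}SSS} => {{SS}SSS} => {{{S}S}SSS} => {{{SS}S}SSS} => {{{{}S}S}SSS} => {{{{}{}}S}SSS} => {{{{}{}}{}}SSS} => {{{{}{}}{}}{}SS} => {{{{}{}}{}}{}{}S} => {{{{}{}}{}}{}{}{}}

S => {S}   [S → { S }]
{S} => {SS}   [S → S S]
{SS} => {SSS}   [S → S S]
{SSS} => {SSSS}   [S → S S]
{SSSS} => {{S}SSS}   [S → { S }]
{{S}SSS} => {{SS}SSS}   [S → S S]
{{SS}SSS} => {{{S}S}SSS}   [S → { S }]
{{{S}S}SSS} => {{{SS}S}SSS}   [S → S S]
{{{SS}S}SSS} => {{{{}S}S}SSS}   [S → { }]
{{{{}S}S}SSS} => {{{{}{}}S}SSS}   [S → { }]
{{{{}{}}S}SSS} => {{{{}{}}{}}SSS}   [S → { }]
{{{{}{}}{}}SSS} => {{{{}{}}{}}{}SS}   [S → { }]
{{{{}{}}{}}{}SS} => {{{{}{}}{}}{}{}S}   [S → { }]
{{{{}{}}{}}{}{}S} => {{{{}{}}{}}{}{}{}}   [S → { }]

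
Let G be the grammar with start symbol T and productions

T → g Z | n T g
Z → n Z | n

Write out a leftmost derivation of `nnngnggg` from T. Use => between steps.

T => nTg   [T → n T g]
nTg => nnTgg   [T → n T g]
nnTgg => nnnTggg   [T → n T g]
nnnTggg => nnngZggg   [T → g Z]
nnngZggg => nnngnggg   [Z → n]

T => nTg => nnTgg => nnnTggg => nnngZggg => nnngnggg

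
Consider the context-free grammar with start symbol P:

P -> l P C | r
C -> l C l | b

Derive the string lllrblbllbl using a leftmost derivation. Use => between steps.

P => lPC   [P -> l P C]
lPC => llPCC   [P -> l P C]
llPCC => lllPCCC   [P -> l P C]
lllPCCC => lllrCCC   [P -> r]
lllrCCC => lllrbCC   [C -> b]
lllrbCC => lllrblClC   [C -> l C l]
lllrblClC => lllrblblC   [C -> b]
lllrblblC => lllrblbllCl   [C -> l C l]
lllrblbllCl => lllrblbllbl   [C -> b]

P=>lPC=>llPCC=>lllPCCC=>lllrCCC=>lllrbCC=>lllrblClC=>lllrblblC=>lllrblbllCl=>lllrblbllbl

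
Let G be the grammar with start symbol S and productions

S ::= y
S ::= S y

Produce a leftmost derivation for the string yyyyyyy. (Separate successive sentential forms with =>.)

S => Sy   [S ::= S y]
Sy => Syy   [S ::= S y]
Syy => Syyy   [S ::= S y]
Syyy => Syyyy   [S ::= S y]
Syyyy => Syyyyy   [S ::= S y]
Syyyyy => Syyyyyy   [S ::= S y]
Syyyyyy => yyyyyyy   [S ::= y]

S=>Sy=>Syy=>Syyy=>Syyyy=>Syyyyy=>Syyyyyy=>yyyyyyy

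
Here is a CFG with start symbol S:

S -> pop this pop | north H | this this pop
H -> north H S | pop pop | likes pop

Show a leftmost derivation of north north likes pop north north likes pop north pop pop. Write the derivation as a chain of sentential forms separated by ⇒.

S ⇒ north H ⇒ north north H S ⇒ north north likes pop S ⇒ north north likes pop north H ⇒ north north likes pop north north H S ⇒ north north likes pop north north likes pop S ⇒ north north likes pop north north likes pop north H ⇒ north north likes pop north north likes pop north pop pop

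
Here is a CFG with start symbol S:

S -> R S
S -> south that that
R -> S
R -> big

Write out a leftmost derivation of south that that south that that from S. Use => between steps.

S => R S   [S -> R S]
R S => S S   [R -> S]
S S => south that that S   [S -> south that that]
south that that S => south that that south that that   [S -> south that that]

S => R S => S S => south that that S => south that that south that that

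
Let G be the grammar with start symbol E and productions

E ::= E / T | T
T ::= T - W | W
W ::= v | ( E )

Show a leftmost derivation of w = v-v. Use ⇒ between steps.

E ⇒ T   [E ::= T]
T ⇒ T-W   [T ::= T - W]
T-W ⇒ W-W   [T ::= W]
W-W ⇒ v-W   [W ::= v]
v-W ⇒ v-v   [W ::= v]

E ⇒ T ⇒ T-W ⇒ W-W ⇒ v-W ⇒ v-v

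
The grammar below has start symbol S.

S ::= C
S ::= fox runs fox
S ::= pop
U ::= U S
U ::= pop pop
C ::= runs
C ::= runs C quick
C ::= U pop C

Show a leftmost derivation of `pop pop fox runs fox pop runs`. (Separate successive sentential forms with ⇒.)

S ⇒ C ⇒ U pop C ⇒ U S pop C ⇒ pop pop S pop C ⇒ pop pop fox runs fox pop C ⇒ pop pop fox runs fox pop runs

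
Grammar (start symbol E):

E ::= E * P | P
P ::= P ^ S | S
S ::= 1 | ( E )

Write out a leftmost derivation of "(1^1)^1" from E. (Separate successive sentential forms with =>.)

E => P   [E ::= P]
P => P^S   [P ::= P ^ S]
P^S => S^S   [P ::= S]
S^S => (E)^S   [S ::= ( E )]
(E)^S => (P)^S   [E ::= P]
(P)^S => (P^S)^S   [P ::= P ^ S]
(P^S)^S => (S^S)^S   [P ::= S]
(S^S)^S => (1^S)^S   [S ::= 1]
(1^S)^S => (1^1)^S   [S ::= 1]
(1^1)^S => (1^1)^1   [S ::= 1]

E => P => P^S => S^S => (E)^S => (P)^S => (P^S)^S => (S^S)^S => (1^S)^S => (1^1)^S => (1^1)^1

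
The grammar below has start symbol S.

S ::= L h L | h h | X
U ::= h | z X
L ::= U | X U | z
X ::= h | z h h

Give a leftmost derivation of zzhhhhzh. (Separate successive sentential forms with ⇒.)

S ⇒ LhL ⇒ UhL ⇒ zXhL ⇒ zzhhhL ⇒ zzhhhXU ⇒ zzhhhhU ⇒ zzhhhhzX ⇒ zzhhhhzh

S ⇒ LhL   [S ::= L h L]
LhL ⇒ UhL   [L ::= U]
UhL ⇒ zXhL   [U ::= z X]
zXhL ⇒ zzhhhL   [X ::= z h h]
zzhhhL ⇒ zzhhhXU   [L ::= X U]
zzhhhXU ⇒ zzhhhhU   [X ::= h]
zzhhhhU ⇒ zzhhhhzX   [U ::= z X]
zzhhhhzX ⇒ zzhhhhzh   [X ::= h]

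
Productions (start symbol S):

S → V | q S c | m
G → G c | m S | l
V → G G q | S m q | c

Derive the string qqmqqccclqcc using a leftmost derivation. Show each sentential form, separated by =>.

S=>qSc=>qqScc=>qqVcc=>qqGGqcc=>qqmSGqcc=>qqmqScGqcc=>qqmqqSccGqcc=>qqmqqVccGqcc=>qqmqqcccGqcc=>qqmqqccclqcc

S => qSc   [S → q S c]
qSc => qqScc   [S → q S c]
qqScc => qqVcc   [S → V]
qqVcc => qqGGqcc   [V → G G q]
qqGGqcc => qqmSGqcc   [G → m S]
qqmSGqcc => qqmqScGqcc   [S → q S c]
qqmqScGqcc => qqmqqSccGqcc   [S → q S c]
qqmqqSccGqcc => qqmqqVccGqcc   [S → V]
qqmqqVccGqcc => qqmqqcccGqcc   [V → c]
qqmqqcccGqcc => qqmqqccclqcc   [G → l]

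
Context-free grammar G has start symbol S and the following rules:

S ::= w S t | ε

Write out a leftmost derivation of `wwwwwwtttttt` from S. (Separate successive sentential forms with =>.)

S=>wSt=>wwStt=>wwwSttt=>wwwwStttt=>wwwwwSttttt=>wwwwwwStttttt=>wwwwwwtttttt

S => wSt   [S ::= w S t]
wSt => wwStt   [S ::= w S t]
wwStt => wwwSttt   [S ::= w S t]
wwwSttt => wwwwStttt   [S ::= w S t]
wwwwStttt => wwwwwSttttt   [S ::= w S t]
wwwwwSttttt => wwwwwwStttttt   [S ::= w S t]
wwwwwwStttttt => wwwwwwtttttt   [S ::= ε]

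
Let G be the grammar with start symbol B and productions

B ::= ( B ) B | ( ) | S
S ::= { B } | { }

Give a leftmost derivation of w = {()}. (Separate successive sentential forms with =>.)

B => S   [B ::= S]
S => {B}   [S ::= { B }]
{B} => {()}   [B ::= ( )]

B=>S=>{B}=>{()}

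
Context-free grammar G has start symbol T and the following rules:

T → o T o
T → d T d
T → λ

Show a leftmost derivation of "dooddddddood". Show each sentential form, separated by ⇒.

T ⇒ dTd   [T → d T d]
dTd ⇒ doTod   [T → o T o]
doTod ⇒ dooTood   [T → o T o]
dooTood ⇒ doodTdood   [T → d T d]
doodTdood ⇒ dooddTddood   [T → d T d]
dooddTddood ⇒ doodddTdddood   [T → d T d]
doodddTdddood ⇒ dooddddddood   [T → λ]

T ⇒ dTd ⇒ doTod ⇒ dooTood ⇒ doodTdood ⇒ dooddTddood ⇒ doodddTdddood ⇒ dooddddddood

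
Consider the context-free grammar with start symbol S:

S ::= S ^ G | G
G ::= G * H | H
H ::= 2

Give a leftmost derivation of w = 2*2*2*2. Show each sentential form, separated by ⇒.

S ⇒ G   [S ::= G]
G ⇒ G*H   [G ::= G * H]
G*H ⇒ G*H*H   [G ::= G * H]
G*H*H ⇒ G*H*H*H   [G ::= G * H]
G*H*H*H ⇒ H*H*H*H   [G ::= H]
H*H*H*H ⇒ 2*H*H*H   [H ::= 2]
2*H*H*H ⇒ 2*2*H*H   [H ::= 2]
2*2*H*H ⇒ 2*2*2*H   [H ::= 2]
2*2*2*H ⇒ 2*2*2*2   [H ::= 2]

S⇒G⇒G*H⇒G*H*H⇒G*H*H*H⇒H*H*H*H⇒2*H*H*H⇒2*2*H*H⇒2*2*2*H⇒2*2*2*2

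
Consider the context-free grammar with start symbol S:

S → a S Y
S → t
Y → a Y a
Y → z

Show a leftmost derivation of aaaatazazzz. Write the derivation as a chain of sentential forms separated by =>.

S => aSY => aaSYY => aaaSYYY => aaaaSYYYY => aaaatYYYY => aaaataYaYYY => aaaatazaYYY => aaaatazazYY => aaaatazazzY => aaaatazazzz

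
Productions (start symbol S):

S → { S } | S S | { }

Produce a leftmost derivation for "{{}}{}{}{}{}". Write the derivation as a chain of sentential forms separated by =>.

S => SS => {S}S => {{}}S => {{}}SS => {{}}SSS => {{}}SSSS => {{}}{}SSS => {{}}{}{}SS => {{}}{}{}{}S => {{}}{}{}{}{}

S => SS   [S → S S]
SS => {S}S   [S → { S }]
{S}S => {{}}S   [S → { }]
{{}}S => {{}}SS   [S → S S]
{{}}SS => {{}}SSS   [S → S S]
{{}}SSS => {{}}SSSS   [S → S S]
{{}}SSSS => {{}}{}SSS   [S → { }]
{{}}{}SSS => {{}}{}{}SS   [S → { }]
{{}}{}{}SS => {{}}{}{}{}S   [S → { }]
{{}}{}{}{}S => {{}}{}{}{}{}   [S → { }]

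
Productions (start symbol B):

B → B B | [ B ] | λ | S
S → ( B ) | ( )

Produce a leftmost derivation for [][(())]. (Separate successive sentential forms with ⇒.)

B ⇒ BB ⇒ [B]B ⇒ []B ⇒ []BB ⇒ [][B]B ⇒ [][S]B ⇒ [][(B)]B ⇒ [][(S)]B ⇒ [][(())]B ⇒ [][(())]

B ⇒ BB   [B → B B]
BB ⇒ [B]B   [B → [ B ]]
[B]B ⇒ []B   [B → λ]
[]B ⇒ []BB   [B → B B]
[]BB ⇒ [][B]B   [B → [ B ]]
[][B]B ⇒ [][S]B   [B → S]
[][S]B ⇒ [][(B)]B   [S → ( B )]
[][(B)]B ⇒ [][(S)]B   [B → S]
[][(S)]B ⇒ [][(())]B   [S → ( )]
[][(())]B ⇒ [][(())]   [B → λ]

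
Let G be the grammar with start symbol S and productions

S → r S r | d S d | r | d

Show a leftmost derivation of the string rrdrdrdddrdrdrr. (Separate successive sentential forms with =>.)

S => rSr => rrSrr => rrdSdrr => rrdrSrdrr => rrdrdSdrdrr => rrdrdrSrdrdrr => rrdrdrdSdrdrdrr => rrdrdrdddrdrdrr

S => rSr   [S → r S r]
rSr => rrSrr   [S → r S r]
rrSrr => rrdSdrr   [S → d S d]
rrdSdrr => rrdrSrdrr   [S → r S r]
rrdrSrdrr => rrdrdSdrdrr   [S → d S d]
rrdrdSdrdrr => rrdrdrSrdrdrr   [S → r S r]
rrdrdrSrdrdrr => rrdrdrdSdrdrdrr   [S → d S d]
rrdrdrdSdrdrdrr => rrdrdrdddrdrdrr   [S → d]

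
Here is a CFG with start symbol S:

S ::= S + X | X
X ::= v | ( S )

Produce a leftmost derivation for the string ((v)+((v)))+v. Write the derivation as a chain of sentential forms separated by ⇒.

S ⇒ S+X   [S ::= S + X]
S+X ⇒ X+X   [S ::= X]
X+X ⇒ (S)+X   [X ::= ( S )]
(S)+X ⇒ (S+X)+X   [S ::= S + X]
(S+X)+X ⇒ (X+X)+X   [S ::= X]
(X+X)+X ⇒ ((S)+X)+X   [X ::= ( S )]
((S)+X)+X ⇒ ((X)+X)+X   [S ::= X]
((X)+X)+X ⇒ ((v)+X)+X   [X ::= v]
((v)+X)+X ⇒ ((v)+(S))+X   [X ::= ( S )]
((v)+(S))+X ⇒ ((v)+(X))+X   [S ::= X]
((v)+(X))+X ⇒ ((v)+((S)))+X   [X ::= ( S )]
((v)+((S)))+X ⇒ ((v)+((X)))+X   [S ::= X]
((v)+((X)))+X ⇒ ((v)+((v)))+X   [X ::= v]
((v)+((v)))+X ⇒ ((v)+((v)))+v   [X ::= v]

S ⇒ S+X ⇒ X+X ⇒ (S)+X ⇒ (S+X)+X ⇒ (X+X)+X ⇒ ((S)+X)+X ⇒ ((X)+X)+X ⇒ ((v)+X)+X ⇒ ((v)+(S))+X ⇒ ((v)+(X))+X ⇒ ((v)+((S)))+X ⇒ ((v)+((X)))+X ⇒ ((v)+((v)))+X ⇒ ((v)+((v)))+v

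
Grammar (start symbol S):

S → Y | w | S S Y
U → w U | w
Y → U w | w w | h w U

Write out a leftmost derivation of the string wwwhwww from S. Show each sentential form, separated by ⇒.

S⇒SSY⇒YSY⇒UwSY⇒wwSY⇒wwwY⇒wwwhwU⇒wwwhwwU⇒wwwhwww

S ⇒ SSY   [S → S S Y]
SSY ⇒ YSY   [S → Y]
YSY ⇒ UwSY   [Y → U w]
UwSY ⇒ wwSY   [U → w]
wwSY ⇒ wwwY   [S → w]
wwwY ⇒ wwwhwU   [Y → h w U]
wwwhwU ⇒ wwwhwwU   [U → w U]
wwwhwwU ⇒ wwwhwww   [U → w]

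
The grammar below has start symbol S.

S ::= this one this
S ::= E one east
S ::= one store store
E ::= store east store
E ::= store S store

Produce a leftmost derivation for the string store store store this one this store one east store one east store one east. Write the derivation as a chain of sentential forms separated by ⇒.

S ⇒ E one east ⇒ store S store one east ⇒ store E one east store one east ⇒ store store S store one east store one east ⇒ store store E one east store one east store one east ⇒ store store store S store one east store one east store one east ⇒ store store store this one this store one east store one east store one east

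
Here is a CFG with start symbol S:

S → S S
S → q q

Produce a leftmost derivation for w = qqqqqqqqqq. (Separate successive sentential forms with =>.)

S => SS => qqS => qqSS => qqSSS => qqSSSS => qqqqSSS => qqqqqqSS => qqqqqqqqS => qqqqqqqqqq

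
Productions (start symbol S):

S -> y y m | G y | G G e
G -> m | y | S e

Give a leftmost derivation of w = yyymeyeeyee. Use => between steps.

S => GGe   [S -> G G e]
GGe => yGe   [G -> y]
yGe => ySee   [G -> S e]
ySee => yGyee   [S -> G y]
yGyee => ySeyee   [G -> S e]
ySeyee => yGGeeyee   [S -> G G e]
yGGeeyee => ySeGeeyee   [G -> S e]
ySeGeeyee => yyymeGeeyee   [S -> y y m]
yyymeGeeyee => yyymeyeeyee   [G -> y]

S => GGe => yGe => ySee => yGyee => ySeyee => yGGeeyee => ySeGeeyee => yyymeGeeyee => yyymeyeeyee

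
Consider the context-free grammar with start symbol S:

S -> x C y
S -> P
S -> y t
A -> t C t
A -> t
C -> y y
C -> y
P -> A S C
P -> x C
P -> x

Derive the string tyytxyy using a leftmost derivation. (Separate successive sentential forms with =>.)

S => P => ASC => tCtSC => tyytSC => tyytPC => tyytxC => tyytxyy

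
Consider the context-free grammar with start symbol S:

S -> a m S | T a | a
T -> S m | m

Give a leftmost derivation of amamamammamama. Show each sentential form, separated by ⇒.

S ⇒ amS   [S -> a m S]
amS ⇒ amamS   [S -> a m S]
amamS ⇒ amamamS   [S -> a m S]
amamamS ⇒ amamamTa   [S -> T a]
amamamTa ⇒ amamamSma   [T -> S m]
amamamSma ⇒ amamamamSma   [S -> a m S]
amamamamSma ⇒ amamamamTama   [S -> T a]
amamamamTama ⇒ amamamamSmama   [T -> S m]
amamamamSmama ⇒ amamamamTamama   [S -> T a]
amamamamTamama ⇒ amamamammamama   [T -> m]

S⇒amS⇒amamS⇒amamamS⇒amamamTa⇒amamamSma⇒amamamamSma⇒amamamamTama⇒amamamamSmama⇒amamamamTamama⇒amamamammamama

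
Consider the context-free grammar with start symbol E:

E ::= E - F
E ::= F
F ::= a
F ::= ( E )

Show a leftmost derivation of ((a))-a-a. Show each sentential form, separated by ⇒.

E ⇒ E-F   [E ::= E - F]
E-F ⇒ E-F-F   [E ::= E - F]
E-F-F ⇒ F-F-F   [E ::= F]
F-F-F ⇒ (E)-F-F   [F ::= ( E )]
(E)-F-F ⇒ (F)-F-F   [E ::= F]
(F)-F-F ⇒ ((E))-F-F   [F ::= ( E )]
((E))-F-F ⇒ ((F))-F-F   [E ::= F]
((F))-F-F ⇒ ((a))-F-F   [F ::= a]
((a))-F-F ⇒ ((a))-a-F   [F ::= a]
((a))-a-F ⇒ ((a))-a-a   [F ::= a]

E ⇒ E-F ⇒ E-F-F ⇒ F-F-F ⇒ (E)-F-F ⇒ (F)-F-F ⇒ ((E))-F-F ⇒ ((F))-F-F ⇒ ((a))-F-F ⇒ ((a))-a-F ⇒ ((a))-a-a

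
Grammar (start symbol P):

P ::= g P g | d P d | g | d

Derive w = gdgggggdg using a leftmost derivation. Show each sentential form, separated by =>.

P => gPg => gdPdg => gdgPgdg => gdggPggdg => gdgggggdg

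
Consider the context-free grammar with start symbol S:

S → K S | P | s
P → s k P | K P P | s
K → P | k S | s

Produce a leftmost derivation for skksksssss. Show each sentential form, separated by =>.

S => P   [S → P]
P => skP   [P → s k P]
skP => skKPP   [P → K P P]
skKPP => skkSPP   [K → k S]
skkSPP => skkPPP   [S → P]
skkPPP => skkskPPP   [P → s k P]
skkskPPP => skkskKPPPP   [P → K P P]
skkskKPPPP => skksksPPPP   [K → s]
skksksPPPP => skkskssPPP   [P → s]
skkskssPPP => skksksssPP   [P → s]
skksksssPP => skkskssssP   [P → s]
skkskssssP => skksksssss   [P → s]

S=>P=>skP=>skKPP=>skkSPP=>skkPPP=>skkskPPP=>skkskKPPPP=>skksksPPPP=>skkskssPPP=>skksksssPP=>skkskssssP=>skksksssss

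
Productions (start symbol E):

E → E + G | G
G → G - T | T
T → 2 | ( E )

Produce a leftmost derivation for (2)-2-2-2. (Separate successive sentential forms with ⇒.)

E⇒G⇒G-T⇒G-T-T⇒G-T-T-T⇒T-T-T-T⇒(E)-T-T-T⇒(G)-T-T-T⇒(T)-T-T-T⇒(2)-T-T-T⇒(2)-2-T-T⇒(2)-2-2-T⇒(2)-2-2-2

E ⇒ G   [E → G]
G ⇒ G-T   [G → G - T]
G-T ⇒ G-T-T   [G → G - T]
G-T-T ⇒ G-T-T-T   [G → G - T]
G-T-T-T ⇒ T-T-T-T   [G → T]
T-T-T-T ⇒ (E)-T-T-T   [T → ( E )]
(E)-T-T-T ⇒ (G)-T-T-T   [E → G]
(G)-T-T-T ⇒ (T)-T-T-T   [G → T]
(T)-T-T-T ⇒ (2)-T-T-T   [T → 2]
(2)-T-T-T ⇒ (2)-2-T-T   [T → 2]
(2)-2-T-T ⇒ (2)-2-2-T   [T → 2]
(2)-2-2-T ⇒ (2)-2-2-2   [T → 2]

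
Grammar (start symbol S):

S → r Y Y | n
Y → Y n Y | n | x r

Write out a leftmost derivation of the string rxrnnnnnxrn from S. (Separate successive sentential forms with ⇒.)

S⇒rYY⇒rYnYY⇒rYnYnYY⇒rxrnYnYY⇒rxrnYnYnYY⇒rxrnnnYnYY⇒rxrnnnnnYY⇒rxrnnnnnxrY⇒rxrnnnnnxrn

S ⇒ rYY   [S → r Y Y]
rYY ⇒ rYnYY   [Y → Y n Y]
rYnYY ⇒ rYnYnYY   [Y → Y n Y]
rYnYnYY ⇒ rxrnYnYY   [Y → x r]
rxrnYnYY ⇒ rxrnYnYnYY   [Y → Y n Y]
rxrnYnYnYY ⇒ rxrnnnYnYY   [Y → n]
rxrnnnYnYY ⇒ rxrnnnnnYY   [Y → n]
rxrnnnnnYY ⇒ rxrnnnnnxrY   [Y → x r]
rxrnnnnnxrY ⇒ rxrnnnnnxrn   [Y → n]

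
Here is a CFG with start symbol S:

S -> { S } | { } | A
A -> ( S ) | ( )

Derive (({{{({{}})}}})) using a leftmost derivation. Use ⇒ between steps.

S ⇒ A   [S -> A]
A ⇒ (S)   [A -> ( S )]
(S) ⇒ (A)   [S -> A]
(A) ⇒ ((S))   [A -> ( S )]
((S)) ⇒ (({S}))   [S -> { S }]
(({S})) ⇒ (({{S}}))   [S -> { S }]
(({{S}})) ⇒ (({{{S}}}))   [S -> { S }]
(({{{S}}})) ⇒ (({{{A}}}))   [S -> A]
(({{{A}}})) ⇒ (({{{(S)}}}))   [A -> ( S )]
(({{{(S)}}})) ⇒ (({{{({S})}}}))   [S -> { S }]
(({{{({S})}}})) ⇒ (({{{({{}})}}}))   [S -> { }]

S⇒A⇒(S)⇒(A)⇒((S))⇒(({S}))⇒(({{S}}))⇒(({{{S}}}))⇒(({{{A}}}))⇒(({{{(S)}}}))⇒(({{{({S})}}}))⇒(({{{({{}})}}}))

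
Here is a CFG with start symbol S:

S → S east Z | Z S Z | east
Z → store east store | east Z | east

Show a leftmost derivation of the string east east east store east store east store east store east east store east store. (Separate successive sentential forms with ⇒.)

S ⇒ Z S Z ⇒ east S Z ⇒ east S east Z Z ⇒ east S east Z east Z Z ⇒ east S east Z east Z east Z Z ⇒ east east east Z east Z east Z Z ⇒ east east east store east store east Z east Z Z ⇒ east east east store east store east store east store east Z Z ⇒ east east east store east store east store east store east east Z ⇒ east east east store east store east store east store east east store east store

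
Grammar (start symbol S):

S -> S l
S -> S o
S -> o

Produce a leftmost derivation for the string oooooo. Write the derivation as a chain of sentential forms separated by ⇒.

S ⇒ So   [S -> S o]
So ⇒ Soo   [S -> S o]
Soo ⇒ Sooo   [S -> S o]
Sooo ⇒ Soooo   [S -> S o]
Soooo ⇒ Sooooo   [S -> S o]
Sooooo ⇒ oooooo   [S -> o]

S ⇒ So ⇒ Soo ⇒ Sooo ⇒ Soooo ⇒ Sooooo ⇒ oooooo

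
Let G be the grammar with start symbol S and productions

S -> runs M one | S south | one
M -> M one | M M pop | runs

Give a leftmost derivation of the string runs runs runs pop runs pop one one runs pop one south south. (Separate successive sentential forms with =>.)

S => S south => S south south => runs M one south south => runs M M pop one south south => runs M one M pop one south south => runs M one one M pop one south south => runs M M pop one one M pop one south south => runs M M pop M pop one one M pop one south south => runs runs M pop M pop one one M pop one south south => runs runs runs pop M pop one one M pop one south south => runs runs runs pop runs pop one one M pop one south south => runs runs runs pop runs pop one one runs pop one south south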